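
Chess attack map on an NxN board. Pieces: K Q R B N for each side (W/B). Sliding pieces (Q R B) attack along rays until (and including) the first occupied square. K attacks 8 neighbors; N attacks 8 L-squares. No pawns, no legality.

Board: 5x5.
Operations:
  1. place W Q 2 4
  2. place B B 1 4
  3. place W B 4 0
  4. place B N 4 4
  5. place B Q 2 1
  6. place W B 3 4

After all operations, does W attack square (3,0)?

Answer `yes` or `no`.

Op 1: place WQ@(2,4)
Op 2: place BB@(1,4)
Op 3: place WB@(4,0)
Op 4: place BN@(4,4)
Op 5: place BQ@(2,1)
Op 6: place WB@(3,4)
Per-piece attacks for W:
  WQ@(2,4): attacks (2,3) (2,2) (2,1) (3,4) (1,4) (3,3) (4,2) (1,3) (0,2) [ray(0,-1) blocked at (2,1); ray(1,0) blocked at (3,4); ray(-1,0) blocked at (1,4)]
  WB@(3,4): attacks (4,3) (2,3) (1,2) (0,1)
  WB@(4,0): attacks (3,1) (2,2) (1,3) (0,4)
W attacks (3,0): no

Answer: no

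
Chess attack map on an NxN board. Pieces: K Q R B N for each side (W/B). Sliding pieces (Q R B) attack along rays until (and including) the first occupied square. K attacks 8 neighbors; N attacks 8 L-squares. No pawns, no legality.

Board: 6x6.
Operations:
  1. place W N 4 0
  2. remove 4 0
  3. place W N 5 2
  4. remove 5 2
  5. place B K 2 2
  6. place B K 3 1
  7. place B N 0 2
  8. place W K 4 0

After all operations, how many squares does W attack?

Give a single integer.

Op 1: place WN@(4,0)
Op 2: remove (4,0)
Op 3: place WN@(5,2)
Op 4: remove (5,2)
Op 5: place BK@(2,2)
Op 6: place BK@(3,1)
Op 7: place BN@(0,2)
Op 8: place WK@(4,0)
Per-piece attacks for W:
  WK@(4,0): attacks (4,1) (5,0) (3,0) (5,1) (3,1)
Union (5 distinct): (3,0) (3,1) (4,1) (5,0) (5,1)

Answer: 5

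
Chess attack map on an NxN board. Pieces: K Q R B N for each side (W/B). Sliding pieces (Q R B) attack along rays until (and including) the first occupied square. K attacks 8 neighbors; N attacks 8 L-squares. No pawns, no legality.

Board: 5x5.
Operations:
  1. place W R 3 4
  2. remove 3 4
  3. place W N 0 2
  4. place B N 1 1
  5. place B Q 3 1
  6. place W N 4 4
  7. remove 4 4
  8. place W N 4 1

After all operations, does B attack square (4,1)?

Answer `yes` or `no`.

Answer: yes

Derivation:
Op 1: place WR@(3,4)
Op 2: remove (3,4)
Op 3: place WN@(0,2)
Op 4: place BN@(1,1)
Op 5: place BQ@(3,1)
Op 6: place WN@(4,4)
Op 7: remove (4,4)
Op 8: place WN@(4,1)
Per-piece attacks for B:
  BN@(1,1): attacks (2,3) (3,2) (0,3) (3,0)
  BQ@(3,1): attacks (3,2) (3,3) (3,4) (3,0) (4,1) (2,1) (1,1) (4,2) (4,0) (2,2) (1,3) (0,4) (2,0) [ray(1,0) blocked at (4,1); ray(-1,0) blocked at (1,1)]
B attacks (4,1): yes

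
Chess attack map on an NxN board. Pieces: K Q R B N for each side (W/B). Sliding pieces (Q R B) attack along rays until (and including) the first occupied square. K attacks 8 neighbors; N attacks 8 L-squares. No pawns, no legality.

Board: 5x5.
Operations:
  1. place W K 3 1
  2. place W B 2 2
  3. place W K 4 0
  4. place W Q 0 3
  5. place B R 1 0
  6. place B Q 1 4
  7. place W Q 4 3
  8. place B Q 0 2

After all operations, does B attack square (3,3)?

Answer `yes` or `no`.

Answer: no

Derivation:
Op 1: place WK@(3,1)
Op 2: place WB@(2,2)
Op 3: place WK@(4,0)
Op 4: place WQ@(0,3)
Op 5: place BR@(1,0)
Op 6: place BQ@(1,4)
Op 7: place WQ@(4,3)
Op 8: place BQ@(0,2)
Per-piece attacks for B:
  BQ@(0,2): attacks (0,3) (0,1) (0,0) (1,2) (2,2) (1,3) (2,4) (1,1) (2,0) [ray(0,1) blocked at (0,3); ray(1,0) blocked at (2,2)]
  BR@(1,0): attacks (1,1) (1,2) (1,3) (1,4) (2,0) (3,0) (4,0) (0,0) [ray(0,1) blocked at (1,4); ray(1,0) blocked at (4,0)]
  BQ@(1,4): attacks (1,3) (1,2) (1,1) (1,0) (2,4) (3,4) (4,4) (0,4) (2,3) (3,2) (4,1) (0,3) [ray(0,-1) blocked at (1,0); ray(-1,-1) blocked at (0,3)]
B attacks (3,3): no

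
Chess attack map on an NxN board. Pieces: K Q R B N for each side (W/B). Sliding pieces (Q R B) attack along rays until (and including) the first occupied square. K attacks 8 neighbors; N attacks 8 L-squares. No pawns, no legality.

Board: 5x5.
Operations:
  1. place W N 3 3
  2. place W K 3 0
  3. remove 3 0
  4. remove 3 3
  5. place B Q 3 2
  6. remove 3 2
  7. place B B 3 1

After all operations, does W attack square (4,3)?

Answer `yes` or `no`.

Answer: no

Derivation:
Op 1: place WN@(3,3)
Op 2: place WK@(3,0)
Op 3: remove (3,0)
Op 4: remove (3,3)
Op 5: place BQ@(3,2)
Op 6: remove (3,2)
Op 7: place BB@(3,1)
Per-piece attacks for W:
W attacks (4,3): no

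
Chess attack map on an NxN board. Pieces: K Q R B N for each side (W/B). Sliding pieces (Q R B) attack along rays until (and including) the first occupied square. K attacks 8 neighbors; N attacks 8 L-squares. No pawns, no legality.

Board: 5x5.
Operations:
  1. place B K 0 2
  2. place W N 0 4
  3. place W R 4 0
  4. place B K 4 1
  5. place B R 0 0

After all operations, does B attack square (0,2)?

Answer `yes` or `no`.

Answer: yes

Derivation:
Op 1: place BK@(0,2)
Op 2: place WN@(0,4)
Op 3: place WR@(4,0)
Op 4: place BK@(4,1)
Op 5: place BR@(0,0)
Per-piece attacks for B:
  BR@(0,0): attacks (0,1) (0,2) (1,0) (2,0) (3,0) (4,0) [ray(0,1) blocked at (0,2); ray(1,0) blocked at (4,0)]
  BK@(0,2): attacks (0,3) (0,1) (1,2) (1,3) (1,1)
  BK@(4,1): attacks (4,2) (4,0) (3,1) (3,2) (3,0)
B attacks (0,2): yes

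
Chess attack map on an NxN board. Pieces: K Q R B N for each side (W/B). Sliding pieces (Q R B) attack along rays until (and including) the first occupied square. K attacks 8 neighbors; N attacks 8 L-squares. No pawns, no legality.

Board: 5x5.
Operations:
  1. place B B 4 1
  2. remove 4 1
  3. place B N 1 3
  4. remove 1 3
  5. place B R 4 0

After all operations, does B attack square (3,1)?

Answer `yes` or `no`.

Answer: no

Derivation:
Op 1: place BB@(4,1)
Op 2: remove (4,1)
Op 3: place BN@(1,3)
Op 4: remove (1,3)
Op 5: place BR@(4,0)
Per-piece attacks for B:
  BR@(4,0): attacks (4,1) (4,2) (4,3) (4,4) (3,0) (2,0) (1,0) (0,0)
B attacks (3,1): no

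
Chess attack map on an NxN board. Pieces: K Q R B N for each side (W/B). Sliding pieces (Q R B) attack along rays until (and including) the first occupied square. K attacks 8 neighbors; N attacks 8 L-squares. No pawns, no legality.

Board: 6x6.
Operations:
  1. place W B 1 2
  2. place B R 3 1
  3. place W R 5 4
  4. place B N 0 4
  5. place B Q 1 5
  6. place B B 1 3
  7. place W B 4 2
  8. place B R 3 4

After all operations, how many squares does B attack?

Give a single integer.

Answer: 26

Derivation:
Op 1: place WB@(1,2)
Op 2: place BR@(3,1)
Op 3: place WR@(5,4)
Op 4: place BN@(0,4)
Op 5: place BQ@(1,5)
Op 6: place BB@(1,3)
Op 7: place WB@(4,2)
Op 8: place BR@(3,4)
Per-piece attacks for B:
  BN@(0,4): attacks (2,5) (1,2) (2,3)
  BB@(1,3): attacks (2,4) (3,5) (2,2) (3,1) (0,4) (0,2) [ray(1,-1) blocked at (3,1); ray(-1,1) blocked at (0,4)]
  BQ@(1,5): attacks (1,4) (1,3) (2,5) (3,5) (4,5) (5,5) (0,5) (2,4) (3,3) (4,2) (0,4) [ray(0,-1) blocked at (1,3); ray(1,-1) blocked at (4,2); ray(-1,-1) blocked at (0,4)]
  BR@(3,1): attacks (3,2) (3,3) (3,4) (3,0) (4,1) (5,1) (2,1) (1,1) (0,1) [ray(0,1) blocked at (3,4)]
  BR@(3,4): attacks (3,5) (3,3) (3,2) (3,1) (4,4) (5,4) (2,4) (1,4) (0,4) [ray(0,-1) blocked at (3,1); ray(1,0) blocked at (5,4); ray(-1,0) blocked at (0,4)]
Union (26 distinct): (0,1) (0,2) (0,4) (0,5) (1,1) (1,2) (1,3) (1,4) (2,1) (2,2) (2,3) (2,4) (2,5) (3,0) (3,1) (3,2) (3,3) (3,4) (3,5) (4,1) (4,2) (4,4) (4,5) (5,1) (5,4) (5,5)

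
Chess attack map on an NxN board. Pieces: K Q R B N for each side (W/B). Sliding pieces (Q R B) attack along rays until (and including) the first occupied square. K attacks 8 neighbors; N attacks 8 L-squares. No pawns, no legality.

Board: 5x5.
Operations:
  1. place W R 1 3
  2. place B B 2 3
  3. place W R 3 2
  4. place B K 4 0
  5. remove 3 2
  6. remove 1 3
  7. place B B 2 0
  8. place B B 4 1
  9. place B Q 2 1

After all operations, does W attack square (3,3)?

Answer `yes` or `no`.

Op 1: place WR@(1,3)
Op 2: place BB@(2,3)
Op 3: place WR@(3,2)
Op 4: place BK@(4,0)
Op 5: remove (3,2)
Op 6: remove (1,3)
Op 7: place BB@(2,0)
Op 8: place BB@(4,1)
Op 9: place BQ@(2,1)
Per-piece attacks for W:
W attacks (3,3): no

Answer: no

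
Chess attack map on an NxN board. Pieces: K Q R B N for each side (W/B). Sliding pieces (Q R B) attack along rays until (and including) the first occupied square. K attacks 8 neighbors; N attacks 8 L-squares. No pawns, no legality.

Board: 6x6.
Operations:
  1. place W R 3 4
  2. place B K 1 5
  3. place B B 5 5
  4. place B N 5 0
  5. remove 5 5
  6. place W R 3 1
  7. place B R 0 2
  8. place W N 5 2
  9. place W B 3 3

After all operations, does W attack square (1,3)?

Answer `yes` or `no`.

Answer: no

Derivation:
Op 1: place WR@(3,4)
Op 2: place BK@(1,5)
Op 3: place BB@(5,5)
Op 4: place BN@(5,0)
Op 5: remove (5,5)
Op 6: place WR@(3,1)
Op 7: place BR@(0,2)
Op 8: place WN@(5,2)
Op 9: place WB@(3,3)
Per-piece attacks for W:
  WR@(3,1): attacks (3,2) (3,3) (3,0) (4,1) (5,1) (2,1) (1,1) (0,1) [ray(0,1) blocked at (3,3)]
  WB@(3,3): attacks (4,4) (5,5) (4,2) (5,1) (2,4) (1,5) (2,2) (1,1) (0,0) [ray(-1,1) blocked at (1,5)]
  WR@(3,4): attacks (3,5) (3,3) (4,4) (5,4) (2,4) (1,4) (0,4) [ray(0,-1) blocked at (3,3)]
  WN@(5,2): attacks (4,4) (3,3) (4,0) (3,1)
W attacks (1,3): no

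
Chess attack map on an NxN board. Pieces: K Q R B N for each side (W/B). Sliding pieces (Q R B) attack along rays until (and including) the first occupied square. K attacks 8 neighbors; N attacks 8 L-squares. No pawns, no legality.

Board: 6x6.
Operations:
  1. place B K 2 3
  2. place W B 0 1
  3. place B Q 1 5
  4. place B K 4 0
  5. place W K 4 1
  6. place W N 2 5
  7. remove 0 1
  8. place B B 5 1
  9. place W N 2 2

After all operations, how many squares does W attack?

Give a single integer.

Op 1: place BK@(2,3)
Op 2: place WB@(0,1)
Op 3: place BQ@(1,5)
Op 4: place BK@(4,0)
Op 5: place WK@(4,1)
Op 6: place WN@(2,5)
Op 7: remove (0,1)
Op 8: place BB@(5,1)
Op 9: place WN@(2,2)
Per-piece attacks for W:
  WN@(2,2): attacks (3,4) (4,3) (1,4) (0,3) (3,0) (4,1) (1,0) (0,1)
  WN@(2,5): attacks (3,3) (4,4) (1,3) (0,4)
  WK@(4,1): attacks (4,2) (4,0) (5,1) (3,1) (5,2) (5,0) (3,2) (3,0)
Union (19 distinct): (0,1) (0,3) (0,4) (1,0) (1,3) (1,4) (3,0) (3,1) (3,2) (3,3) (3,4) (4,0) (4,1) (4,2) (4,3) (4,4) (5,0) (5,1) (5,2)

Answer: 19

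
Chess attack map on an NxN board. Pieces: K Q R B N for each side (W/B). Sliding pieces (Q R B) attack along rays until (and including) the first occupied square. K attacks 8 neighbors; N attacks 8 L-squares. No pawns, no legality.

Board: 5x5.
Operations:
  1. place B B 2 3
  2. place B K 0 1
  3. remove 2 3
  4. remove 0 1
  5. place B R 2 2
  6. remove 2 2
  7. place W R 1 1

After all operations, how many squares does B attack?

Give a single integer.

Answer: 0

Derivation:
Op 1: place BB@(2,3)
Op 2: place BK@(0,1)
Op 3: remove (2,3)
Op 4: remove (0,1)
Op 5: place BR@(2,2)
Op 6: remove (2,2)
Op 7: place WR@(1,1)
Per-piece attacks for B:
Union (0 distinct): (none)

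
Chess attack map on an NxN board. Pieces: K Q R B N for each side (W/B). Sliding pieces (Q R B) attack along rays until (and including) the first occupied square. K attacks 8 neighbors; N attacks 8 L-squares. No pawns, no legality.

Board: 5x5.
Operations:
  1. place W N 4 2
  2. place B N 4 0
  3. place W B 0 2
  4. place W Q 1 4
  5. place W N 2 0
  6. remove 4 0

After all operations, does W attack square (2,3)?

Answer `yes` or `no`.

Op 1: place WN@(4,2)
Op 2: place BN@(4,0)
Op 3: place WB@(0,2)
Op 4: place WQ@(1,4)
Op 5: place WN@(2,0)
Op 6: remove (4,0)
Per-piece attacks for W:
  WB@(0,2): attacks (1,3) (2,4) (1,1) (2,0) [ray(1,-1) blocked at (2,0)]
  WQ@(1,4): attacks (1,3) (1,2) (1,1) (1,0) (2,4) (3,4) (4,4) (0,4) (2,3) (3,2) (4,1) (0,3)
  WN@(2,0): attacks (3,2) (4,1) (1,2) (0,1)
  WN@(4,2): attacks (3,4) (2,3) (3,0) (2,1)
W attacks (2,3): yes

Answer: yes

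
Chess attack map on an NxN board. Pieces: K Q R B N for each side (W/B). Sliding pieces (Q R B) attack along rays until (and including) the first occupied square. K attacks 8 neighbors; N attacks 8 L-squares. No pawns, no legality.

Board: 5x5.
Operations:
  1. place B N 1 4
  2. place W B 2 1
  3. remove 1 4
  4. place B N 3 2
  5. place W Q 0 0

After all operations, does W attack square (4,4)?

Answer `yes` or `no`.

Op 1: place BN@(1,4)
Op 2: place WB@(2,1)
Op 3: remove (1,4)
Op 4: place BN@(3,2)
Op 5: place WQ@(0,0)
Per-piece attacks for W:
  WQ@(0,0): attacks (0,1) (0,2) (0,3) (0,4) (1,0) (2,0) (3,0) (4,0) (1,1) (2,2) (3,3) (4,4)
  WB@(2,1): attacks (3,2) (3,0) (1,2) (0,3) (1,0) [ray(1,1) blocked at (3,2)]
W attacks (4,4): yes

Answer: yes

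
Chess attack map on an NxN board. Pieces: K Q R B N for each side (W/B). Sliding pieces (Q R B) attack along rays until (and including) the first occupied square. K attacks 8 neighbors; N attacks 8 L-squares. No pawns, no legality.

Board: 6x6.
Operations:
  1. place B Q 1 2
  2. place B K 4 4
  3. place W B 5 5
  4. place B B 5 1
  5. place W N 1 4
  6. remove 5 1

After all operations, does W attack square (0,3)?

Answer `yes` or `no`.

Answer: no

Derivation:
Op 1: place BQ@(1,2)
Op 2: place BK@(4,4)
Op 3: place WB@(5,5)
Op 4: place BB@(5,1)
Op 5: place WN@(1,4)
Op 6: remove (5,1)
Per-piece attacks for W:
  WN@(1,4): attacks (3,5) (2,2) (3,3) (0,2)
  WB@(5,5): attacks (4,4) [ray(-1,-1) blocked at (4,4)]
W attacks (0,3): no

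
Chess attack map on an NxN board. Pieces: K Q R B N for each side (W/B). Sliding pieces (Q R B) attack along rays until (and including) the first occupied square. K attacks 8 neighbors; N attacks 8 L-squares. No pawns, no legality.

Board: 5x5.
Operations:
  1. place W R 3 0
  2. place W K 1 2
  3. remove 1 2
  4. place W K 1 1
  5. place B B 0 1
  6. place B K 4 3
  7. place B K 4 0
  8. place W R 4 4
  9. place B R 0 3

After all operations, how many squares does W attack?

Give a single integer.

Answer: 17

Derivation:
Op 1: place WR@(3,0)
Op 2: place WK@(1,2)
Op 3: remove (1,2)
Op 4: place WK@(1,1)
Op 5: place BB@(0,1)
Op 6: place BK@(4,3)
Op 7: place BK@(4,0)
Op 8: place WR@(4,4)
Op 9: place BR@(0,3)
Per-piece attacks for W:
  WK@(1,1): attacks (1,2) (1,0) (2,1) (0,1) (2,2) (2,0) (0,2) (0,0)
  WR@(3,0): attacks (3,1) (3,2) (3,3) (3,4) (4,0) (2,0) (1,0) (0,0) [ray(1,0) blocked at (4,0)]
  WR@(4,4): attacks (4,3) (3,4) (2,4) (1,4) (0,4) [ray(0,-1) blocked at (4,3)]
Union (17 distinct): (0,0) (0,1) (0,2) (0,4) (1,0) (1,2) (1,4) (2,0) (2,1) (2,2) (2,4) (3,1) (3,2) (3,3) (3,4) (4,0) (4,3)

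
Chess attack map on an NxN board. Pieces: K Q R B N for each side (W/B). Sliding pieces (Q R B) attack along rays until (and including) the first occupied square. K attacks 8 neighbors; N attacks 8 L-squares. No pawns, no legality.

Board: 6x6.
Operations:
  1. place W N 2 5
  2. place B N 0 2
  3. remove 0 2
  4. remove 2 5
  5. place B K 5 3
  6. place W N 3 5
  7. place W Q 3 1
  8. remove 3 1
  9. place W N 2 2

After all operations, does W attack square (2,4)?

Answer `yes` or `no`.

Answer: no

Derivation:
Op 1: place WN@(2,5)
Op 2: place BN@(0,2)
Op 3: remove (0,2)
Op 4: remove (2,5)
Op 5: place BK@(5,3)
Op 6: place WN@(3,5)
Op 7: place WQ@(3,1)
Op 8: remove (3,1)
Op 9: place WN@(2,2)
Per-piece attacks for W:
  WN@(2,2): attacks (3,4) (4,3) (1,4) (0,3) (3,0) (4,1) (1,0) (0,1)
  WN@(3,5): attacks (4,3) (5,4) (2,3) (1,4)
W attacks (2,4): no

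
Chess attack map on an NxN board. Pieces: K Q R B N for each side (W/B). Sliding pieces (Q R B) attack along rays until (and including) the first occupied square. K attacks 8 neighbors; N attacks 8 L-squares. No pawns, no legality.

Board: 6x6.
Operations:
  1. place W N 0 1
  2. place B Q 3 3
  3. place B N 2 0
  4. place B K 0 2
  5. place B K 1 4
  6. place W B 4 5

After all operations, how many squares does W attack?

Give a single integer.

Answer: 8

Derivation:
Op 1: place WN@(0,1)
Op 2: place BQ@(3,3)
Op 3: place BN@(2,0)
Op 4: place BK@(0,2)
Op 5: place BK@(1,4)
Op 6: place WB@(4,5)
Per-piece attacks for W:
  WN@(0,1): attacks (1,3) (2,2) (2,0)
  WB@(4,5): attacks (5,4) (3,4) (2,3) (1,2) (0,1) [ray(-1,-1) blocked at (0,1)]
Union (8 distinct): (0,1) (1,2) (1,3) (2,0) (2,2) (2,3) (3,4) (5,4)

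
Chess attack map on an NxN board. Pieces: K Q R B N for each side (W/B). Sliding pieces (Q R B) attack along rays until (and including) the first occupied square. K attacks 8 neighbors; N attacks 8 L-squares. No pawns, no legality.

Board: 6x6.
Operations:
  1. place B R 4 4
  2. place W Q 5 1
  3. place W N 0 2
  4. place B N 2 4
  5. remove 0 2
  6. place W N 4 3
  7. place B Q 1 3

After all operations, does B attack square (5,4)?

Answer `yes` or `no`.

Op 1: place BR@(4,4)
Op 2: place WQ@(5,1)
Op 3: place WN@(0,2)
Op 4: place BN@(2,4)
Op 5: remove (0,2)
Op 6: place WN@(4,3)
Op 7: place BQ@(1,3)
Per-piece attacks for B:
  BQ@(1,3): attacks (1,4) (1,5) (1,2) (1,1) (1,0) (2,3) (3,3) (4,3) (0,3) (2,4) (2,2) (3,1) (4,0) (0,4) (0,2) [ray(1,0) blocked at (4,3); ray(1,1) blocked at (2,4)]
  BN@(2,4): attacks (4,5) (0,5) (3,2) (4,3) (1,2) (0,3)
  BR@(4,4): attacks (4,5) (4,3) (5,4) (3,4) (2,4) [ray(0,-1) blocked at (4,3); ray(-1,0) blocked at (2,4)]
B attacks (5,4): yes

Answer: yes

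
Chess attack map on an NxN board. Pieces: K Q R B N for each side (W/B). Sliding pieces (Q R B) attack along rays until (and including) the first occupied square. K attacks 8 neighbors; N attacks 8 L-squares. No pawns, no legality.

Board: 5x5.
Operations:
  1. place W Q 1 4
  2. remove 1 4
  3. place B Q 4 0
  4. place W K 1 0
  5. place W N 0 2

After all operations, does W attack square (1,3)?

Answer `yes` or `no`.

Op 1: place WQ@(1,4)
Op 2: remove (1,4)
Op 3: place BQ@(4,0)
Op 4: place WK@(1,0)
Op 5: place WN@(0,2)
Per-piece attacks for W:
  WN@(0,2): attacks (1,4) (2,3) (1,0) (2,1)
  WK@(1,0): attacks (1,1) (2,0) (0,0) (2,1) (0,1)
W attacks (1,3): no

Answer: no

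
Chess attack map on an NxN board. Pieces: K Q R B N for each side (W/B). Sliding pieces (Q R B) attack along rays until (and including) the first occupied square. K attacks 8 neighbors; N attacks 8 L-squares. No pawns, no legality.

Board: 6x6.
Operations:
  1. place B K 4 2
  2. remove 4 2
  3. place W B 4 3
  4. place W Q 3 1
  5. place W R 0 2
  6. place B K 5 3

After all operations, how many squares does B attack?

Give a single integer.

Op 1: place BK@(4,2)
Op 2: remove (4,2)
Op 3: place WB@(4,3)
Op 4: place WQ@(3,1)
Op 5: place WR@(0,2)
Op 6: place BK@(5,3)
Per-piece attacks for B:
  BK@(5,3): attacks (5,4) (5,2) (4,3) (4,4) (4,2)
Union (5 distinct): (4,2) (4,3) (4,4) (5,2) (5,4)

Answer: 5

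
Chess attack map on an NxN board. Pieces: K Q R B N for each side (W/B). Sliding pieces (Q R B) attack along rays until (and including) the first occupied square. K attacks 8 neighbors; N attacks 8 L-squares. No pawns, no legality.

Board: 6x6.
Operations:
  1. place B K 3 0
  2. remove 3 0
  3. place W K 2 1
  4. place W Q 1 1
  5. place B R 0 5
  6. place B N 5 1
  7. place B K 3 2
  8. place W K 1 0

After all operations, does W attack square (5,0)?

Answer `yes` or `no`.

Op 1: place BK@(3,0)
Op 2: remove (3,0)
Op 3: place WK@(2,1)
Op 4: place WQ@(1,1)
Op 5: place BR@(0,5)
Op 6: place BN@(5,1)
Op 7: place BK@(3,2)
Op 8: place WK@(1,0)
Per-piece attacks for W:
  WK@(1,0): attacks (1,1) (2,0) (0,0) (2,1) (0,1)
  WQ@(1,1): attacks (1,2) (1,3) (1,4) (1,5) (1,0) (2,1) (0,1) (2,2) (3,3) (4,4) (5,5) (2,0) (0,2) (0,0) [ray(0,-1) blocked at (1,0); ray(1,0) blocked at (2,1)]
  WK@(2,1): attacks (2,2) (2,0) (3,1) (1,1) (3,2) (3,0) (1,2) (1,0)
W attacks (5,0): no

Answer: no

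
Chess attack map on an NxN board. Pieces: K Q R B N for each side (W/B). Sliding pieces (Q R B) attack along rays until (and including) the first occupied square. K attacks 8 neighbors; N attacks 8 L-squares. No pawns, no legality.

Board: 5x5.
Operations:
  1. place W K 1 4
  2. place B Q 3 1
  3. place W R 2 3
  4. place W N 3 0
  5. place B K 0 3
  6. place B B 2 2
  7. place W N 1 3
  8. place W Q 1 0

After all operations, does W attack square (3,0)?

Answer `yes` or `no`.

Answer: yes

Derivation:
Op 1: place WK@(1,4)
Op 2: place BQ@(3,1)
Op 3: place WR@(2,3)
Op 4: place WN@(3,0)
Op 5: place BK@(0,3)
Op 6: place BB@(2,2)
Op 7: place WN@(1,3)
Op 8: place WQ@(1,0)
Per-piece attacks for W:
  WQ@(1,0): attacks (1,1) (1,2) (1,3) (2,0) (3,0) (0,0) (2,1) (3,2) (4,3) (0,1) [ray(0,1) blocked at (1,3); ray(1,0) blocked at (3,0)]
  WN@(1,3): attacks (3,4) (2,1) (3,2) (0,1)
  WK@(1,4): attacks (1,3) (2,4) (0,4) (2,3) (0,3)
  WR@(2,3): attacks (2,4) (2,2) (3,3) (4,3) (1,3) [ray(0,-1) blocked at (2,2); ray(-1,0) blocked at (1,3)]
  WN@(3,0): attacks (4,2) (2,2) (1,1)
W attacks (3,0): yes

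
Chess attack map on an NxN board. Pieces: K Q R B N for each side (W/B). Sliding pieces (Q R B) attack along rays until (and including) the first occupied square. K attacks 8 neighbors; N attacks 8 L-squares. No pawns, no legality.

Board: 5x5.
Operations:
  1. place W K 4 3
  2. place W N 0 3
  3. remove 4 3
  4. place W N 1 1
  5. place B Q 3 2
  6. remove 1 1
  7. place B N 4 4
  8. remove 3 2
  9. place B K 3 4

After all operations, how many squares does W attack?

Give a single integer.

Op 1: place WK@(4,3)
Op 2: place WN@(0,3)
Op 3: remove (4,3)
Op 4: place WN@(1,1)
Op 5: place BQ@(3,2)
Op 6: remove (1,1)
Op 7: place BN@(4,4)
Op 8: remove (3,2)
Op 9: place BK@(3,4)
Per-piece attacks for W:
  WN@(0,3): attacks (2,4) (1,1) (2,2)
Union (3 distinct): (1,1) (2,2) (2,4)

Answer: 3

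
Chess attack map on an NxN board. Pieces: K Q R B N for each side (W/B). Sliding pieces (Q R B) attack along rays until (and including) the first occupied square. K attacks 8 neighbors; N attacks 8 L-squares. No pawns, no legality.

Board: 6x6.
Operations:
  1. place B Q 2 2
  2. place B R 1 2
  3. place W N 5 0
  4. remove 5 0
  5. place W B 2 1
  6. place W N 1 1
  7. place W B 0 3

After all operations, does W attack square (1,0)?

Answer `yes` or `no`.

Op 1: place BQ@(2,2)
Op 2: place BR@(1,2)
Op 3: place WN@(5,0)
Op 4: remove (5,0)
Op 5: place WB@(2,1)
Op 6: place WN@(1,1)
Op 7: place WB@(0,3)
Per-piece attacks for W:
  WB@(0,3): attacks (1,4) (2,5) (1,2) [ray(1,-1) blocked at (1,2)]
  WN@(1,1): attacks (2,3) (3,2) (0,3) (3,0)
  WB@(2,1): attacks (3,2) (4,3) (5,4) (3,0) (1,2) (1,0) [ray(-1,1) blocked at (1,2)]
W attacks (1,0): yes

Answer: yes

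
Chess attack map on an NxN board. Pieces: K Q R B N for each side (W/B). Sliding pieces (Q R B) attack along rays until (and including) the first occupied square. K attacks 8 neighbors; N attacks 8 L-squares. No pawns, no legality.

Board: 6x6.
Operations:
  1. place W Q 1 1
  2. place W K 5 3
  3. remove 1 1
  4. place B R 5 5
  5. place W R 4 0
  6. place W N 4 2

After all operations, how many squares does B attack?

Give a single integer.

Answer: 7

Derivation:
Op 1: place WQ@(1,1)
Op 2: place WK@(5,3)
Op 3: remove (1,1)
Op 4: place BR@(5,5)
Op 5: place WR@(4,0)
Op 6: place WN@(4,2)
Per-piece attacks for B:
  BR@(5,5): attacks (5,4) (5,3) (4,5) (3,5) (2,5) (1,5) (0,5) [ray(0,-1) blocked at (5,3)]
Union (7 distinct): (0,5) (1,5) (2,5) (3,5) (4,5) (5,3) (5,4)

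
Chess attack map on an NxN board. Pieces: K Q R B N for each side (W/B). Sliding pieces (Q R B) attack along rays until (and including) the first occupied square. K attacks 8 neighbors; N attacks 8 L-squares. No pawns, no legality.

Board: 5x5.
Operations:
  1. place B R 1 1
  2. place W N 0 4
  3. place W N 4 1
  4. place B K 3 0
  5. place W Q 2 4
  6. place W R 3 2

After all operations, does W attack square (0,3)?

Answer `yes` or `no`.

Op 1: place BR@(1,1)
Op 2: place WN@(0,4)
Op 3: place WN@(4,1)
Op 4: place BK@(3,0)
Op 5: place WQ@(2,4)
Op 6: place WR@(3,2)
Per-piece attacks for W:
  WN@(0,4): attacks (1,2) (2,3)
  WQ@(2,4): attacks (2,3) (2,2) (2,1) (2,0) (3,4) (4,4) (1,4) (0,4) (3,3) (4,2) (1,3) (0,2) [ray(-1,0) blocked at (0,4)]
  WR@(3,2): attacks (3,3) (3,4) (3,1) (3,0) (4,2) (2,2) (1,2) (0,2) [ray(0,-1) blocked at (3,0)]
  WN@(4,1): attacks (3,3) (2,2) (2,0)
W attacks (0,3): no

Answer: no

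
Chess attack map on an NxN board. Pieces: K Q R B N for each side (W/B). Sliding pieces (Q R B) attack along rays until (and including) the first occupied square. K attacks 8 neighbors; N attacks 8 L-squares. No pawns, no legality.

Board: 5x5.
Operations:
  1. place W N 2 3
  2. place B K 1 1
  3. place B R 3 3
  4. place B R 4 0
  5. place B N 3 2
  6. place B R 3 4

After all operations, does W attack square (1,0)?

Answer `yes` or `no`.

Answer: no

Derivation:
Op 1: place WN@(2,3)
Op 2: place BK@(1,1)
Op 3: place BR@(3,3)
Op 4: place BR@(4,0)
Op 5: place BN@(3,2)
Op 6: place BR@(3,4)
Per-piece attacks for W:
  WN@(2,3): attacks (4,4) (0,4) (3,1) (4,2) (1,1) (0,2)
W attacks (1,0): no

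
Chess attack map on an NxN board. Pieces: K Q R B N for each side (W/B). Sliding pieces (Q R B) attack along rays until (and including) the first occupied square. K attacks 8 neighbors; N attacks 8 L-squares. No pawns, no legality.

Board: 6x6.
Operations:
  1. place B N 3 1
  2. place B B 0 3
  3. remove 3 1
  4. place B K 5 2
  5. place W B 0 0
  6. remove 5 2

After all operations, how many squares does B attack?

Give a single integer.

Op 1: place BN@(3,1)
Op 2: place BB@(0,3)
Op 3: remove (3,1)
Op 4: place BK@(5,2)
Op 5: place WB@(0,0)
Op 6: remove (5,2)
Per-piece attacks for B:
  BB@(0,3): attacks (1,4) (2,5) (1,2) (2,1) (3,0)
Union (5 distinct): (1,2) (1,4) (2,1) (2,5) (3,0)

Answer: 5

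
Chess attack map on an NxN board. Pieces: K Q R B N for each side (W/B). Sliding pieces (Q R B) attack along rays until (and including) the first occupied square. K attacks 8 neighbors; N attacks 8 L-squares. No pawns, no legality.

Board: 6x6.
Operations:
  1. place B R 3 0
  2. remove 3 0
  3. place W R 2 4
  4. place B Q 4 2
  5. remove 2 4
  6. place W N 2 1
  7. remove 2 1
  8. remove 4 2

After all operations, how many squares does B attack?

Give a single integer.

Op 1: place BR@(3,0)
Op 2: remove (3,0)
Op 3: place WR@(2,4)
Op 4: place BQ@(4,2)
Op 5: remove (2,4)
Op 6: place WN@(2,1)
Op 7: remove (2,1)
Op 8: remove (4,2)
Per-piece attacks for B:
Union (0 distinct): (none)

Answer: 0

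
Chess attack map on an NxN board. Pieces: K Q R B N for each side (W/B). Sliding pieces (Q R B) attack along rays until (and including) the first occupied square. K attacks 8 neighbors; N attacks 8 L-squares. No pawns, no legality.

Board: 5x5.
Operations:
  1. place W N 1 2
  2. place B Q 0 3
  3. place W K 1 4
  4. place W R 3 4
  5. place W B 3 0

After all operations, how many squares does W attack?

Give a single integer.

Answer: 16

Derivation:
Op 1: place WN@(1,2)
Op 2: place BQ@(0,3)
Op 3: place WK@(1,4)
Op 4: place WR@(3,4)
Op 5: place WB@(3,0)
Per-piece attacks for W:
  WN@(1,2): attacks (2,4) (3,3) (0,4) (2,0) (3,1) (0,0)
  WK@(1,4): attacks (1,3) (2,4) (0,4) (2,3) (0,3)
  WB@(3,0): attacks (4,1) (2,1) (1,2) [ray(-1,1) blocked at (1,2)]
  WR@(3,4): attacks (3,3) (3,2) (3,1) (3,0) (4,4) (2,4) (1,4) [ray(0,-1) blocked at (3,0); ray(-1,0) blocked at (1,4)]
Union (16 distinct): (0,0) (0,3) (0,4) (1,2) (1,3) (1,4) (2,0) (2,1) (2,3) (2,4) (3,0) (3,1) (3,2) (3,3) (4,1) (4,4)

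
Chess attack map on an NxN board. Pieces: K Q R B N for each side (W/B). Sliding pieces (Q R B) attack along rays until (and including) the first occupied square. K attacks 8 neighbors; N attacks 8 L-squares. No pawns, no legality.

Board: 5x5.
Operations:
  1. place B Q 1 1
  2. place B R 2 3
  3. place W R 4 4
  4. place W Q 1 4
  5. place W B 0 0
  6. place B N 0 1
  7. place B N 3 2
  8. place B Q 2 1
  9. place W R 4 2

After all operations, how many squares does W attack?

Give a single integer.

Op 1: place BQ@(1,1)
Op 2: place BR@(2,3)
Op 3: place WR@(4,4)
Op 4: place WQ@(1,4)
Op 5: place WB@(0,0)
Op 6: place BN@(0,1)
Op 7: place BN@(3,2)
Op 8: place BQ@(2,1)
Op 9: place WR@(4,2)
Per-piece attacks for W:
  WB@(0,0): attacks (1,1) [ray(1,1) blocked at (1,1)]
  WQ@(1,4): attacks (1,3) (1,2) (1,1) (2,4) (3,4) (4,4) (0,4) (2,3) (0,3) [ray(0,-1) blocked at (1,1); ray(1,0) blocked at (4,4); ray(1,-1) blocked at (2,3)]
  WR@(4,2): attacks (4,3) (4,4) (4,1) (4,0) (3,2) [ray(0,1) blocked at (4,4); ray(-1,0) blocked at (3,2)]
  WR@(4,4): attacks (4,3) (4,2) (3,4) (2,4) (1,4) [ray(0,-1) blocked at (4,2); ray(-1,0) blocked at (1,4)]
Union (15 distinct): (0,3) (0,4) (1,1) (1,2) (1,3) (1,4) (2,3) (2,4) (3,2) (3,4) (4,0) (4,1) (4,2) (4,3) (4,4)

Answer: 15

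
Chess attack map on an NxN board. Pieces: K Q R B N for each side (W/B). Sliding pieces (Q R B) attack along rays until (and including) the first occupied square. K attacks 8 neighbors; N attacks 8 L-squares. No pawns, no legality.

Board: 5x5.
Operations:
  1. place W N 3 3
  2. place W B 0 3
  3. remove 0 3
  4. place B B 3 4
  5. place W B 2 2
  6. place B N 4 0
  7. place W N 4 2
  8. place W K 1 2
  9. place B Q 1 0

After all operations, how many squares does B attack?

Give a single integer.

Op 1: place WN@(3,3)
Op 2: place WB@(0,3)
Op 3: remove (0,3)
Op 4: place BB@(3,4)
Op 5: place WB@(2,2)
Op 6: place BN@(4,0)
Op 7: place WN@(4,2)
Op 8: place WK@(1,2)
Op 9: place BQ@(1,0)
Per-piece attacks for B:
  BQ@(1,0): attacks (1,1) (1,2) (2,0) (3,0) (4,0) (0,0) (2,1) (3,2) (4,3) (0,1) [ray(0,1) blocked at (1,2); ray(1,0) blocked at (4,0)]
  BB@(3,4): attacks (4,3) (2,3) (1,2) [ray(-1,-1) blocked at (1,2)]
  BN@(4,0): attacks (3,2) (2,1)
Union (11 distinct): (0,0) (0,1) (1,1) (1,2) (2,0) (2,1) (2,3) (3,0) (3,2) (4,0) (4,3)

Answer: 11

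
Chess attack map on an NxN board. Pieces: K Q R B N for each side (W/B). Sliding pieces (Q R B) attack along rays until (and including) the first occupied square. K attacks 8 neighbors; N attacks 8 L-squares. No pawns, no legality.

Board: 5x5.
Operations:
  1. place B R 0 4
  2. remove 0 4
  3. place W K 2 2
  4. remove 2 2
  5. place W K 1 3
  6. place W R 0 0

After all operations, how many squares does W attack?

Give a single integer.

Op 1: place BR@(0,4)
Op 2: remove (0,4)
Op 3: place WK@(2,2)
Op 4: remove (2,2)
Op 5: place WK@(1,3)
Op 6: place WR@(0,0)
Per-piece attacks for W:
  WR@(0,0): attacks (0,1) (0,2) (0,3) (0,4) (1,0) (2,0) (3,0) (4,0)
  WK@(1,3): attacks (1,4) (1,2) (2,3) (0,3) (2,4) (2,2) (0,4) (0,2)
Union (13 distinct): (0,1) (0,2) (0,3) (0,4) (1,0) (1,2) (1,4) (2,0) (2,2) (2,3) (2,4) (3,0) (4,0)

Answer: 13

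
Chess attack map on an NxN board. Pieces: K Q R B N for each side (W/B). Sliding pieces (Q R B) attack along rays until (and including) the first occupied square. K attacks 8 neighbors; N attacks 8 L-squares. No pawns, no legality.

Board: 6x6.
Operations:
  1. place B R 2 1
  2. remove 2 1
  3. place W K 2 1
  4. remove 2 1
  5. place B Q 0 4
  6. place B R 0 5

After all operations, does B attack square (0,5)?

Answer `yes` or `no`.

Op 1: place BR@(2,1)
Op 2: remove (2,1)
Op 3: place WK@(2,1)
Op 4: remove (2,1)
Op 5: place BQ@(0,4)
Op 6: place BR@(0,5)
Per-piece attacks for B:
  BQ@(0,4): attacks (0,5) (0,3) (0,2) (0,1) (0,0) (1,4) (2,4) (3,4) (4,4) (5,4) (1,5) (1,3) (2,2) (3,1) (4,0) [ray(0,1) blocked at (0,5)]
  BR@(0,5): attacks (0,4) (1,5) (2,5) (3,5) (4,5) (5,5) [ray(0,-1) blocked at (0,4)]
B attacks (0,5): yes

Answer: yes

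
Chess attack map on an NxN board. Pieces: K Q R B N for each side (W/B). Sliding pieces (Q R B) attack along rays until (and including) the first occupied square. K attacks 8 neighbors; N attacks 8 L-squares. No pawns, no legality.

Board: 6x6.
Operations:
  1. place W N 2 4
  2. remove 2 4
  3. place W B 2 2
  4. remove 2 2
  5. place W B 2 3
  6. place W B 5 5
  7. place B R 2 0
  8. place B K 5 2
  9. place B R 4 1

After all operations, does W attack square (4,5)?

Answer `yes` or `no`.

Answer: yes

Derivation:
Op 1: place WN@(2,4)
Op 2: remove (2,4)
Op 3: place WB@(2,2)
Op 4: remove (2,2)
Op 5: place WB@(2,3)
Op 6: place WB@(5,5)
Op 7: place BR@(2,0)
Op 8: place BK@(5,2)
Op 9: place BR@(4,1)
Per-piece attacks for W:
  WB@(2,3): attacks (3,4) (4,5) (3,2) (4,1) (1,4) (0,5) (1,2) (0,1) [ray(1,-1) blocked at (4,1)]
  WB@(5,5): attacks (4,4) (3,3) (2,2) (1,1) (0,0)
W attacks (4,5): yes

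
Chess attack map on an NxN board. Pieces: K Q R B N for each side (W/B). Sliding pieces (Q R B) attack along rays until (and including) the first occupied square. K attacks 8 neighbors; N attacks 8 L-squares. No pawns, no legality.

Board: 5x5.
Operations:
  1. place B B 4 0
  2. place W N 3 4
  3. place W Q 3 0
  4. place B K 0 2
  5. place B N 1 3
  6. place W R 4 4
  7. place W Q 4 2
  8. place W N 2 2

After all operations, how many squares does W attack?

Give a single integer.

Op 1: place BB@(4,0)
Op 2: place WN@(3,4)
Op 3: place WQ@(3,0)
Op 4: place BK@(0,2)
Op 5: place BN@(1,3)
Op 6: place WR@(4,4)
Op 7: place WQ@(4,2)
Op 8: place WN@(2,2)
Per-piece attacks for W:
  WN@(2,2): attacks (3,4) (4,3) (1,4) (0,3) (3,0) (4,1) (1,0) (0,1)
  WQ@(3,0): attacks (3,1) (3,2) (3,3) (3,4) (4,0) (2,0) (1,0) (0,0) (4,1) (2,1) (1,2) (0,3) [ray(0,1) blocked at (3,4); ray(1,0) blocked at (4,0)]
  WN@(3,4): attacks (4,2) (2,2) (1,3)
  WQ@(4,2): attacks (4,3) (4,4) (4,1) (4,0) (3,2) (2,2) (3,3) (2,4) (3,1) (2,0) [ray(0,1) blocked at (4,4); ray(0,-1) blocked at (4,0); ray(-1,0) blocked at (2,2)]
  WR@(4,4): attacks (4,3) (4,2) (3,4) [ray(0,-1) blocked at (4,2); ray(-1,0) blocked at (3,4)]
Union (21 distinct): (0,0) (0,1) (0,3) (1,0) (1,2) (1,3) (1,4) (2,0) (2,1) (2,2) (2,4) (3,0) (3,1) (3,2) (3,3) (3,4) (4,0) (4,1) (4,2) (4,3) (4,4)

Answer: 21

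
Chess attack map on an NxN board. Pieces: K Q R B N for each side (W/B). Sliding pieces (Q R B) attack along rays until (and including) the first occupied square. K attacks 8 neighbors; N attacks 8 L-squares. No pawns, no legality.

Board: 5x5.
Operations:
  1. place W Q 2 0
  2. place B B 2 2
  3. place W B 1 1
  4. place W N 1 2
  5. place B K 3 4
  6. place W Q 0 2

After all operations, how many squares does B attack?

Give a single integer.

Op 1: place WQ@(2,0)
Op 2: place BB@(2,2)
Op 3: place WB@(1,1)
Op 4: place WN@(1,2)
Op 5: place BK@(3,4)
Op 6: place WQ@(0,2)
Per-piece attacks for B:
  BB@(2,2): attacks (3,3) (4,4) (3,1) (4,0) (1,3) (0,4) (1,1) [ray(-1,-1) blocked at (1,1)]
  BK@(3,4): attacks (3,3) (4,4) (2,4) (4,3) (2,3)
Union (10 distinct): (0,4) (1,1) (1,3) (2,3) (2,4) (3,1) (3,3) (4,0) (4,3) (4,4)

Answer: 10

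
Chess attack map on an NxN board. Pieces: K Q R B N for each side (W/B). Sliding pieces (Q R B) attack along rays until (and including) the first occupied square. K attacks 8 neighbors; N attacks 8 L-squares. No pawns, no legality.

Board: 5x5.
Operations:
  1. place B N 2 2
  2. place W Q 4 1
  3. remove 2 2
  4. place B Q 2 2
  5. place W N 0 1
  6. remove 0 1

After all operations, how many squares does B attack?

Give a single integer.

Answer: 16

Derivation:
Op 1: place BN@(2,2)
Op 2: place WQ@(4,1)
Op 3: remove (2,2)
Op 4: place BQ@(2,2)
Op 5: place WN@(0,1)
Op 6: remove (0,1)
Per-piece attacks for B:
  BQ@(2,2): attacks (2,3) (2,4) (2,1) (2,0) (3,2) (4,2) (1,2) (0,2) (3,3) (4,4) (3,1) (4,0) (1,3) (0,4) (1,1) (0,0)
Union (16 distinct): (0,0) (0,2) (0,4) (1,1) (1,2) (1,3) (2,0) (2,1) (2,3) (2,4) (3,1) (3,2) (3,3) (4,0) (4,2) (4,4)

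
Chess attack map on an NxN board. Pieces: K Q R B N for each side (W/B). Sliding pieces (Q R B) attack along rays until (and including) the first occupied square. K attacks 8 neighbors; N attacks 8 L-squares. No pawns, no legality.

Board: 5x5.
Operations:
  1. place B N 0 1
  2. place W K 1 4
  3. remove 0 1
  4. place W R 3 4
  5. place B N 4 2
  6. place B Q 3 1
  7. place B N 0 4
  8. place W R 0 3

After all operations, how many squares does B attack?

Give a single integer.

Op 1: place BN@(0,1)
Op 2: place WK@(1,4)
Op 3: remove (0,1)
Op 4: place WR@(3,4)
Op 5: place BN@(4,2)
Op 6: place BQ@(3,1)
Op 7: place BN@(0,4)
Op 8: place WR@(0,3)
Per-piece attacks for B:
  BN@(0,4): attacks (1,2) (2,3)
  BQ@(3,1): attacks (3,2) (3,3) (3,4) (3,0) (4,1) (2,1) (1,1) (0,1) (4,2) (4,0) (2,2) (1,3) (0,4) (2,0) [ray(0,1) blocked at (3,4); ray(1,1) blocked at (4,2); ray(-1,1) blocked at (0,4)]
  BN@(4,2): attacks (3,4) (2,3) (3,0) (2,1)
Union (16 distinct): (0,1) (0,4) (1,1) (1,2) (1,3) (2,0) (2,1) (2,2) (2,3) (3,0) (3,2) (3,3) (3,4) (4,0) (4,1) (4,2)

Answer: 16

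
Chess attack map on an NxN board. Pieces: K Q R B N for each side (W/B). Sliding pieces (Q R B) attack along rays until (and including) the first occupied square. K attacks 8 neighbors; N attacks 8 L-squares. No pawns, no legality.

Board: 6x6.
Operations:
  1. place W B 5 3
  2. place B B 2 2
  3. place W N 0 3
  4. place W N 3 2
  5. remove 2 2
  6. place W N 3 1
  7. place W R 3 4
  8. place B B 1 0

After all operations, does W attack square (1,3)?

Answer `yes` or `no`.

Op 1: place WB@(5,3)
Op 2: place BB@(2,2)
Op 3: place WN@(0,3)
Op 4: place WN@(3,2)
Op 5: remove (2,2)
Op 6: place WN@(3,1)
Op 7: place WR@(3,4)
Op 8: place BB@(1,0)
Per-piece attacks for W:
  WN@(0,3): attacks (1,5) (2,4) (1,1) (2,2)
  WN@(3,1): attacks (4,3) (5,2) (2,3) (1,2) (5,0) (1,0)
  WN@(3,2): attacks (4,4) (5,3) (2,4) (1,3) (4,0) (5,1) (2,0) (1,1)
  WR@(3,4): attacks (3,5) (3,3) (3,2) (4,4) (5,4) (2,4) (1,4) (0,4) [ray(0,-1) blocked at (3,2)]
  WB@(5,3): attacks (4,4) (3,5) (4,2) (3,1) [ray(-1,-1) blocked at (3,1)]
W attacks (1,3): yes

Answer: yes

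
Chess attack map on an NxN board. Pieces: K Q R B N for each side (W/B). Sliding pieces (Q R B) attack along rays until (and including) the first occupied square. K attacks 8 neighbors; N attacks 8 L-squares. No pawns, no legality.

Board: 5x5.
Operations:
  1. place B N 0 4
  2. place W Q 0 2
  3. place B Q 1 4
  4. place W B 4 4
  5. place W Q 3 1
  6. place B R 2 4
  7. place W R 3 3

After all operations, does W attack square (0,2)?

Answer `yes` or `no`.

Answer: no

Derivation:
Op 1: place BN@(0,4)
Op 2: place WQ@(0,2)
Op 3: place BQ@(1,4)
Op 4: place WB@(4,4)
Op 5: place WQ@(3,1)
Op 6: place BR@(2,4)
Op 7: place WR@(3,3)
Per-piece attacks for W:
  WQ@(0,2): attacks (0,3) (0,4) (0,1) (0,0) (1,2) (2,2) (3,2) (4,2) (1,3) (2,4) (1,1) (2,0) [ray(0,1) blocked at (0,4); ray(1,1) blocked at (2,4)]
  WQ@(3,1): attacks (3,2) (3,3) (3,0) (4,1) (2,1) (1,1) (0,1) (4,2) (4,0) (2,2) (1,3) (0,4) (2,0) [ray(0,1) blocked at (3,3); ray(-1,1) blocked at (0,4)]
  WR@(3,3): attacks (3,4) (3,2) (3,1) (4,3) (2,3) (1,3) (0,3) [ray(0,-1) blocked at (3,1)]
  WB@(4,4): attacks (3,3) [ray(-1,-1) blocked at (3,3)]
W attacks (0,2): no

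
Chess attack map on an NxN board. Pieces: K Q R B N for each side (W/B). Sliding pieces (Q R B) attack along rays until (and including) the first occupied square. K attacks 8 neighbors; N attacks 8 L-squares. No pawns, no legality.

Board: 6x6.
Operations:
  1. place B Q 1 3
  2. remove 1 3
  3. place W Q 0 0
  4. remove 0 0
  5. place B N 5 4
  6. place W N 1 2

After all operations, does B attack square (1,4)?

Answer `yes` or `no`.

Op 1: place BQ@(1,3)
Op 2: remove (1,3)
Op 3: place WQ@(0,0)
Op 4: remove (0,0)
Op 5: place BN@(5,4)
Op 6: place WN@(1,2)
Per-piece attacks for B:
  BN@(5,4): attacks (3,5) (4,2) (3,3)
B attacks (1,4): no

Answer: no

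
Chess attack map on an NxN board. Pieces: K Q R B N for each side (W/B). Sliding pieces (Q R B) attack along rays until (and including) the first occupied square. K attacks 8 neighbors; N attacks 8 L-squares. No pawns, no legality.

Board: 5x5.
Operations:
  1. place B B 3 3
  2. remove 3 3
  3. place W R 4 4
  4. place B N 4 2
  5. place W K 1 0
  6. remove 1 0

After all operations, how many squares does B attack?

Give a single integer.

Answer: 4

Derivation:
Op 1: place BB@(3,3)
Op 2: remove (3,3)
Op 3: place WR@(4,4)
Op 4: place BN@(4,2)
Op 5: place WK@(1,0)
Op 6: remove (1,0)
Per-piece attacks for B:
  BN@(4,2): attacks (3,4) (2,3) (3,0) (2,1)
Union (4 distinct): (2,1) (2,3) (3,0) (3,4)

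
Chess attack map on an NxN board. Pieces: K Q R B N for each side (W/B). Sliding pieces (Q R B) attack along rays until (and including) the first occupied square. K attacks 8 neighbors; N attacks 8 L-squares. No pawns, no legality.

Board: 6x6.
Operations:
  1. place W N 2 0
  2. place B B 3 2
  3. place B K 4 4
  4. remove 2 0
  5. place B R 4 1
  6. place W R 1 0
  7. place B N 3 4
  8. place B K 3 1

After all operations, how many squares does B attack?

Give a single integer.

Answer: 25

Derivation:
Op 1: place WN@(2,0)
Op 2: place BB@(3,2)
Op 3: place BK@(4,4)
Op 4: remove (2,0)
Op 5: place BR@(4,1)
Op 6: place WR@(1,0)
Op 7: place BN@(3,4)
Op 8: place BK@(3,1)
Per-piece attacks for B:
  BK@(3,1): attacks (3,2) (3,0) (4,1) (2,1) (4,2) (4,0) (2,2) (2,0)
  BB@(3,2): attacks (4,3) (5,4) (4,1) (2,3) (1,4) (0,5) (2,1) (1,0) [ray(1,-1) blocked at (4,1); ray(-1,-1) blocked at (1,0)]
  BN@(3,4): attacks (5,5) (1,5) (4,2) (5,3) (2,2) (1,3)
  BR@(4,1): attacks (4,2) (4,3) (4,4) (4,0) (5,1) (3,1) [ray(0,1) blocked at (4,4); ray(-1,0) blocked at (3,1)]
  BK@(4,4): attacks (4,5) (4,3) (5,4) (3,4) (5,5) (5,3) (3,5) (3,3)
Union (25 distinct): (0,5) (1,0) (1,3) (1,4) (1,5) (2,0) (2,1) (2,2) (2,3) (3,0) (3,1) (3,2) (3,3) (3,4) (3,5) (4,0) (4,1) (4,2) (4,3) (4,4) (4,5) (5,1) (5,3) (5,4) (5,5)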